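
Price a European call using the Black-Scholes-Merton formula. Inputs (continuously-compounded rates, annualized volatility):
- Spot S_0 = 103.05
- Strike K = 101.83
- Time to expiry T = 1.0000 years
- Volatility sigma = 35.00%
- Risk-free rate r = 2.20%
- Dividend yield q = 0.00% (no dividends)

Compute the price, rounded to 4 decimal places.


Answer: Price = 15.8603

Derivation:
d1 = (ln(S/K) + (r - q + 0.5*sigma^2) * T) / (sigma * sqrt(T)) = 0.27188443
d2 = d1 - sigma * sqrt(T) = -0.07811557
exp(-rT) = 0.97824024; exp(-qT) = 1.00000000
C = S_0 * exp(-qT) * N(d1) - K * exp(-rT) * N(d2)
N(d1) = 0.60714456; N(d2) = 0.46886806
C = 103.0500 * 1.00000000 * 0.60714456 - 101.8300 * 0.97824024 * 0.46886806 = 15.8603


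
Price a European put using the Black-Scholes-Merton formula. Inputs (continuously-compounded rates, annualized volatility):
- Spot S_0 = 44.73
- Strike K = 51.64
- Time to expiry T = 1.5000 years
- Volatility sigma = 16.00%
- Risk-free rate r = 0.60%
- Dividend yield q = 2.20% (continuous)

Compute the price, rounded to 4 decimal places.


Answer: Price = 8.9005

Derivation:
d1 = (ln(S/K) + (r - q + 0.5*sigma^2) * T) / (sigma * sqrt(T)) = -0.75756670
d2 = d1 - sigma * sqrt(T) = -0.95352588
exp(-rT) = 0.99104038; exp(-qT) = 0.96753856
P = K * exp(-rT) * N(-d2) - S_0 * exp(-qT) * N(-d1)
N(-d1) = 0.77564479; N(-d2) = 0.82983815
P = 51.6400 * 0.99104038 * 0.82983815 - 44.7300 * 0.96753856 * 0.77564479 = 8.9005


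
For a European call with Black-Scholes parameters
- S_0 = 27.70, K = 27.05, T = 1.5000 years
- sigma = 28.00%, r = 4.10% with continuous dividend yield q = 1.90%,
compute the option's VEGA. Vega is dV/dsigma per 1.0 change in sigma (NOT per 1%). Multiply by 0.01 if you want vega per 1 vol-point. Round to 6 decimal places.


Answer: Vega = 12.428138

Derivation:
d1 = 0.3369372518; d2 = -0.0059913122
phi(d1) = 0.3769276993; exp(-qT) = 0.9719022941; exp(-rT) = 0.9403529457
Vega = S * exp(-qT) * phi(d1) * sqrt(T) = 27.7000 * 0.9719022941 * 0.3769276993 * 1.2247448714 = 12.428138


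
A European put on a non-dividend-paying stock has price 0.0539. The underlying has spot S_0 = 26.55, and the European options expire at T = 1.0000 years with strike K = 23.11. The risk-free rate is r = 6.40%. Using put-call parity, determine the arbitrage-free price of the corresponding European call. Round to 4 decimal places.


Put-call parity: C - P = S_0 * exp(-qT) - K * exp(-rT).
S_0 * exp(-qT) = 26.5500 * 1.00000000 = 26.55000000
K * exp(-rT) = 23.1100 * 0.93800500 = 21.67729554
C = P + S*exp(-qT) - K*exp(-rT)
C = 0.0539 + 26.55000000 - 21.67729554 = 4.9266

Answer: Call price = 4.9266


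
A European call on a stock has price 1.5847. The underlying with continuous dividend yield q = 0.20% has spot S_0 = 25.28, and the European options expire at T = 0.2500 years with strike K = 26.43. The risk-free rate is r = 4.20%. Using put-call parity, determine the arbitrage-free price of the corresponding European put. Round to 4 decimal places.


Answer: Put price = 2.4713

Derivation:
Put-call parity: C - P = S_0 * exp(-qT) - K * exp(-rT).
S_0 * exp(-qT) = 25.2800 * 0.99950012 = 25.26736316
K * exp(-rT) = 26.4300 * 0.98955493 = 26.15393687
P = C - S*exp(-qT) + K*exp(-rT)
P = 1.5847 - 25.26736316 + 26.15393687 = 2.4713


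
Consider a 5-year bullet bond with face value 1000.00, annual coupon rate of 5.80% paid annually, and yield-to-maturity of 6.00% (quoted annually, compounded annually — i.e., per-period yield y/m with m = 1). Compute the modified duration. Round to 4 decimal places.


Coupon per period c = face * coupon_rate / m = 58.000000
Periods per year m = 1; per-period yield y/m = 0.060000
Number of cashflows N = 5
Cashflows (t years, CF_t, discount factor 1/(1+y/m)^(m*t), PV):
  t = 1.0000: CF_t = 58.000000, DF = 0.943396, PV = 54.716981
  t = 2.0000: CF_t = 58.000000, DF = 0.889996, PV = 51.619794
  t = 3.0000: CF_t = 58.000000, DF = 0.839619, PV = 48.697918
  t = 4.0000: CF_t = 58.000000, DF = 0.792094, PV = 45.941432
  t = 5.0000: CF_t = 1058.000000, DF = 0.747258, PV = 790.599147
Price P = sum_t PV_t = 991.575272
First compute Macaulay numerator sum_t t * PV_t:
  t * PV_t at t = 1.0000: 54.716981
  t * PV_t at t = 2.0000: 103.239587
  t * PV_t at t = 3.0000: 146.093755
  t * PV_t at t = 4.0000: 183.765730
  t * PV_t at t = 5.0000: 3952.995734
Macaulay duration D = 4440.811788 / 991.575272 = 4.478542
Modified duration = D / (1 + y/m) = 4.478542 / (1 + 0.060000) = 4.225040

Answer: Modified duration = 4.2250


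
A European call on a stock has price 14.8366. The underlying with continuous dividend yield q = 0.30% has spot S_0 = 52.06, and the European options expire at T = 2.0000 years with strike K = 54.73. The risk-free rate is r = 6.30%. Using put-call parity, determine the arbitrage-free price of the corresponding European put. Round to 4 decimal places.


Put-call parity: C - P = S_0 * exp(-qT) - K * exp(-rT).
S_0 * exp(-qT) = 52.0600 * 0.99401796 = 51.74857521
K * exp(-rT) = 54.7300 * 0.88161485 = 48.25078056
P = C - S*exp(-qT) + K*exp(-rT)
P = 14.8366 - 51.74857521 + 48.25078056 = 11.3388

Answer: Put price = 11.3388


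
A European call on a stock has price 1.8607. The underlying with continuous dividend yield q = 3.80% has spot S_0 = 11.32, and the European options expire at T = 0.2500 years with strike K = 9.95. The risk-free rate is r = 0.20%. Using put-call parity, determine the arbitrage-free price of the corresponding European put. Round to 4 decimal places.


Put-call parity: C - P = S_0 * exp(-qT) - K * exp(-rT).
S_0 * exp(-qT) = 11.3200 * 0.99054498 = 11.21296920
K * exp(-rT) = 9.9500 * 0.99950012 = 9.94502624
P = C - S*exp(-qT) + K*exp(-rT)
P = 1.8607 - 11.21296920 + 9.94502624 = 0.5928

Answer: Put price = 0.5928


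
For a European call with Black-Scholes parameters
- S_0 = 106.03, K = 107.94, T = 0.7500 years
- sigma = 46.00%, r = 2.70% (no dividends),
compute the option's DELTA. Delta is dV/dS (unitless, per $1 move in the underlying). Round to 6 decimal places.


d1 = 0.2052017216; d2 = -0.1931699641
phi(d1) = 0.3906308016; exp(-qT) = 1.0000000000; exp(-rT) = 0.9799536543
N(d1) = 0.5812927378
Delta = exp(-qT) * N(d1) = 1.0000000000 * 0.5812927378 = 0.581293

Answer: Delta = 0.581293


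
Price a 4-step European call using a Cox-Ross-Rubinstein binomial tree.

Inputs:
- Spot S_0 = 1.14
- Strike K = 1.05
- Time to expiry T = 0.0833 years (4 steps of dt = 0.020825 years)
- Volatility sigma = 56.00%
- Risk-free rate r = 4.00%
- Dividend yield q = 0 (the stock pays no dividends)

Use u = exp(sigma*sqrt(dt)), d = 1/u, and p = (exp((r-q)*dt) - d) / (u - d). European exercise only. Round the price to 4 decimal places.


Answer: Price = V(0,0) = 0.1304

Derivation:
dt = T/N = 0.020825
u = exp(sigma*sqrt(dt)) = 1.084168; d = 1/u = 0.922366
p = (exp((r-q)*dt) - d) / (u - d) = 0.484958
Discount per step: exp(-r*dt) = 0.999167
Stock lattice S(k, i) with i counting down-moves:
  k=0: S(0,0) = 1.1400
  k=1: S(1,0) = 1.2360; S(1,1) = 1.0515
  k=2: S(2,0) = 1.3400; S(2,1) = 1.1400; S(2,2) = 0.9699
  k=3: S(3,0) = 1.4528; S(3,1) = 1.2360; S(3,2) = 1.0515; S(3,3) = 0.8946
  k=4: S(4,0) = 1.5750; S(4,1) = 1.3400; S(4,2) = 1.1400; S(4,3) = 0.9699; S(4,4) = 0.8251
Terminal payoffs V(N, i) = max(S_T - K, 0):
  V(4,0) = 0.525039; V(4,1) = 0.289979; V(4,2) = 0.090000; V(4,3) = 0.000000; V(4,4) = 0.000000
Backward induction: V(k, i) = exp(-r*dt) * [p * V(k+1, i) + (1-p) * V(k+1, i+1)].
  V(3,0) = exp(-r*dt) * [p*0.525039 + (1-p)*0.289979] = 0.403637
  V(3,1) = exp(-r*dt) * [p*0.289979 + (1-p)*0.090000] = 0.186826
  V(3,2) = exp(-r*dt) * [p*0.090000 + (1-p)*0.000000] = 0.043610
  V(3,3) = exp(-r*dt) * [p*0.000000 + (1-p)*0.000000] = 0.000000
  V(2,0) = exp(-r*dt) * [p*0.403637 + (1-p)*0.186826] = 0.291727
  V(2,1) = exp(-r*dt) * [p*0.186826 + (1-p)*0.043610] = 0.112969
  V(2,2) = exp(-r*dt) * [p*0.043610 + (1-p)*0.000000] = 0.021131
  V(1,0) = exp(-r*dt) * [p*0.291727 + (1-p)*0.112969] = 0.199493
  V(1,1) = exp(-r*dt) * [p*0.112969 + (1-p)*0.021131] = 0.065614
  V(0,0) = exp(-r*dt) * [p*0.199493 + (1-p)*0.065614] = 0.130431


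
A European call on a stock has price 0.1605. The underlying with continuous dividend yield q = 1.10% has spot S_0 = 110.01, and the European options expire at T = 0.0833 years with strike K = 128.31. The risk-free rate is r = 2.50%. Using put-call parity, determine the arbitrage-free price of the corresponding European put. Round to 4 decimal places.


Put-call parity: C - P = S_0 * exp(-qT) - K * exp(-rT).
S_0 * exp(-qT) = 110.0100 * 0.99908412 = 109.90924401
K * exp(-rT) = 128.3100 * 0.99791967 = 128.04307246
P = C - S*exp(-qT) + K*exp(-rT)
P = 0.1605 - 109.90924401 + 128.04307246 = 18.2943

Answer: Put price = 18.2943


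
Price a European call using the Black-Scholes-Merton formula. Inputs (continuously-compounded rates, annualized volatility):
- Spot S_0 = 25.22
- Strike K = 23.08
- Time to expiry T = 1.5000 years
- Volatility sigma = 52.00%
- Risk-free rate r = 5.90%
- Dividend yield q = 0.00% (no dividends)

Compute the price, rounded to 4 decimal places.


Answer: Price = 8.0514

Derivation:
d1 = (ln(S/K) + (r - q + 0.5*sigma^2) * T) / (sigma * sqrt(T)) = 0.59662487
d2 = d1 - sigma * sqrt(T) = -0.04024246
exp(-rT) = 0.91530311; exp(-qT) = 1.00000000
C = S_0 * exp(-qT) * N(d1) - K * exp(-rT) * N(d2)
N(d1) = 0.72462107; N(d2) = 0.48394991
C = 25.2200 * 1.00000000 * 0.72462107 - 23.0800 * 0.91530311 * 0.48394991 = 8.0514


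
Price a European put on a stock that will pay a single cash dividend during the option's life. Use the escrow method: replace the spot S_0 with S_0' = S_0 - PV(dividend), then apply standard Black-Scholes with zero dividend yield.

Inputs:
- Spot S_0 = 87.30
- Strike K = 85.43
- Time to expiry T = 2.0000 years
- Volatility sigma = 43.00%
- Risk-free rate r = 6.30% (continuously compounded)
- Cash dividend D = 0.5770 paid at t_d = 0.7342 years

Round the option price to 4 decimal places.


PV(D) = D * exp(-r * t_d) = 0.5770 * 0.95479884 = 0.55091893
S_0' = S_0 - PV(D) = 87.3000 - 0.55091893 = 86.74908107
d1 = (ln(S_0'/K) + (r + sigma^2/2)*T) / (sigma*sqrt(T)) = 0.53645149
d2 = d1 - sigma*sqrt(T) = -0.07166034
exp(-rT) = 0.88161485
N(-d1) = 0.29582328; N(-d2) = 0.52856389
P = K * exp(-rT) * N(-d2) - S_0' * N(-d1) = 85.4300 * 0.88161485 * 0.52856389 - 86.74908107 * 0.29582328 = 14.1471

Answer: Price = 14.1471


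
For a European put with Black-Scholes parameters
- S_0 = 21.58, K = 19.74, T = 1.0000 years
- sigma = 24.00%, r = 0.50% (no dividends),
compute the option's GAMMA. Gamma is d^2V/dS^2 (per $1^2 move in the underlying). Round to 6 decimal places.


d1 = 0.5121663576; d2 = 0.2721663576
phi(d1) = 0.3499042539; exp(-qT) = 1.0000000000; exp(-rT) = 0.9950124792
Gamma = exp(-qT) * phi(d1) / (S * sigma * sqrt(T)) = 1.0000000000 * 0.3499042539 / (21.5800 * 0.2400 * 1.0000000000) = 0.067560

Answer: Gamma = 0.067560


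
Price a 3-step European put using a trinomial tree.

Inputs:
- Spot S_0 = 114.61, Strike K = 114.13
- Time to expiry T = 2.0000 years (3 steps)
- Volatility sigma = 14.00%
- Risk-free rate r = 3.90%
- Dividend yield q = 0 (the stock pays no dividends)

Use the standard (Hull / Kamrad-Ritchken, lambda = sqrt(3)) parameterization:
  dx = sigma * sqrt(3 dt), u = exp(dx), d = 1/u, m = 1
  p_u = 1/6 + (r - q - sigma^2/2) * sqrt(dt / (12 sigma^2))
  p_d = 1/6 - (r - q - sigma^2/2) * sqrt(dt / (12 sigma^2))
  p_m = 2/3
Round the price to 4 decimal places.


dt = T/N = 0.666667; dx = sigma*sqrt(3*dt) = 0.197990
u = exp(dx) = 1.218950; d = 1/u = 0.820378
p_u = 0.215827, p_m = 0.666667, p_d = 0.117506
Discount per step: exp(-r*dt) = 0.974335
Stock lattice S(k, j) with j the centered position index:
  k=0: S(0,+0) = 114.6100
  k=1: S(1,-1) = 94.0235; S(1,+0) = 114.6100; S(1,+1) = 139.7039
  k=2: S(2,-2) = 77.1349; S(2,-1) = 94.0235; S(2,+0) = 114.6100; S(2,+1) = 139.7039; S(2,+2) = 170.2920
  k=3: S(3,-3) = 63.2797; S(3,-2) = 77.1349; S(3,-1) = 94.0235; S(3,+0) = 114.6100; S(3,+1) = 139.7039; S(3,+2) = 170.2920; S(3,+3) = 207.5775
Terminal payoffs V(N, j) = max(K - S_T, 0):
  V(3,-3) = 50.850251; V(3,-2) = 36.995144; V(3,-1) = 20.106461; V(3,+0) = 0.000000; V(3,+1) = 0.000000; V(3,+2) = 0.000000; V(3,+3) = 0.000000
Backward induction: V(k, j) = exp(-r*dt) * [p_u * V(k+1, j+1) + p_m * V(k+1, j) + p_d * V(k+1, j-1)]
  V(2,-2) = exp(-r*dt) * [p_u*20.106461 + p_m*36.995144 + p_d*50.850251] = 34.080449
  V(2,-1) = exp(-r*dt) * [p_u*0.000000 + p_m*20.106461 + p_d*36.995144] = 17.295866
  V(2,+0) = exp(-r*dt) * [p_u*0.000000 + p_m*0.000000 + p_d*20.106461] = 2.301991
  V(2,+1) = exp(-r*dt) * [p_u*0.000000 + p_m*0.000000 + p_d*0.000000] = 0.000000
  V(2,+2) = exp(-r*dt) * [p_u*0.000000 + p_m*0.000000 + p_d*0.000000] = 0.000000
  V(1,-1) = exp(-r*dt) * [p_u*2.301991 + p_m*17.295866 + p_d*34.080449] = 15.620603
  V(1,+0) = exp(-r*dt) * [p_u*0.000000 + p_m*2.301991 + p_d*17.295866] = 3.475480
  V(1,+1) = exp(-r*dt) * [p_u*0.000000 + p_m*0.000000 + p_d*2.301991] = 0.263555
  V(0,+0) = exp(-r*dt) * [p_u*0.263555 + p_m*3.475480 + p_d*15.620603] = 4.101349

Answer: Price = V(0,0) = 4.1013


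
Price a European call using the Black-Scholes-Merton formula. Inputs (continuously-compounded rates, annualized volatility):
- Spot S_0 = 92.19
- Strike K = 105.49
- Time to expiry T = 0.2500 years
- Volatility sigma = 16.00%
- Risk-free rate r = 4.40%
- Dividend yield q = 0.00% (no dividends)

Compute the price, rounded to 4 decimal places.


Answer: Price = 0.2063

Derivation:
d1 = (ln(S/K) + (r - q + 0.5*sigma^2) * T) / (sigma * sqrt(T)) = -1.50705621
d2 = d1 - sigma * sqrt(T) = -1.58705621
exp(-rT) = 0.98906028; exp(-qT) = 1.00000000
C = S_0 * exp(-qT) * N(d1) - K * exp(-rT) * N(d2)
N(d1) = 0.06589812; N(d2) = 0.05624996
C = 92.1900 * 1.00000000 * 0.06589812 - 105.4900 * 0.98906028 * 0.05624996 = 0.2063


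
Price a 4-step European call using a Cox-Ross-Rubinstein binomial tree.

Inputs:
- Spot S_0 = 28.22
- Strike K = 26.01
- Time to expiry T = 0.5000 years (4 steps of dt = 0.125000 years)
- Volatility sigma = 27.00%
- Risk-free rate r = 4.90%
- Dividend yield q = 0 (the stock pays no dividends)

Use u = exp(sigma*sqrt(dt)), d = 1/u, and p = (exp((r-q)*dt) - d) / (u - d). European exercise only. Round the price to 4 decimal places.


Answer: Price = V(0,0) = 3.8600

Derivation:
dt = T/N = 0.125000
u = exp(sigma*sqrt(dt)) = 1.100164; d = 1/u = 0.908955
p = (exp((r-q)*dt) - d) / (u - d) = 0.508285
Discount per step: exp(-r*dt) = 0.993894
Stock lattice S(k, i) with i counting down-moves:
  k=0: S(0,0) = 28.2200
  k=1: S(1,0) = 31.0466; S(1,1) = 25.6507
  k=2: S(2,0) = 34.1564; S(2,1) = 28.2200; S(2,2) = 23.3154
  k=3: S(3,0) = 37.5776; S(3,1) = 31.0466; S(3,2) = 25.6507; S(3,3) = 21.1926
  k=4: S(4,0) = 41.3416; S(4,1) = 34.1564; S(4,2) = 28.2200; S(4,3) = 23.3154; S(4,4) = 19.2631
Terminal payoffs V(N, i) = max(S_T - K, 0):
  V(4,0) = 15.331573; V(4,1) = 8.146393; V(4,2) = 2.210000; V(4,3) = 0.000000; V(4,4) = 0.000000
Backward induction: V(k, i) = exp(-r*dt) * [p * V(k+1, i) + (1-p) * V(k+1, i+1)].
  V(3,0) = exp(-r*dt) * [p*15.331573 + (1-p)*8.146393] = 11.726464
  V(3,1) = exp(-r*dt) * [p*8.146393 + (1-p)*2.210000] = 5.195457
  V(3,2) = exp(-r*dt) * [p*2.210000 + (1-p)*0.000000] = 1.116450
  V(3,3) = exp(-r*dt) * [p*0.000000 + (1-p)*0.000000] = 0.000000
  V(2,0) = exp(-r*dt) * [p*11.726464 + (1-p)*5.195457] = 8.463072
  V(2,1) = exp(-r*dt) * [p*5.195457 + (1-p)*1.116450] = 3.170269
  V(2,2) = exp(-r*dt) * [p*1.116450 + (1-p)*0.000000] = 0.564009
  V(1,0) = exp(-r*dt) * [p*8.463072 + (1-p)*3.170269] = 5.824733
  V(1,1) = exp(-r*dt) * [p*3.170269 + (1-p)*0.564009] = 1.877198
  V(0,0) = exp(-r*dt) * [p*5.824733 + (1-p)*1.877198] = 3.859954


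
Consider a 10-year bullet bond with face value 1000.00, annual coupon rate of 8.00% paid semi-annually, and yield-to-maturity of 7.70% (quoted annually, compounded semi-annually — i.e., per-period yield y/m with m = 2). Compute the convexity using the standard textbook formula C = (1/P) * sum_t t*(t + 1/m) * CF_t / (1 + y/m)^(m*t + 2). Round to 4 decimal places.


Coupon per period c = face * coupon_rate / m = 40.000000
Periods per year m = 2; per-period yield y/m = 0.038500
Number of cashflows N = 20
Cashflows (t years, CF_t, discount factor 1/(1+y/m)^(m*t), PV):
  t = 0.5000: CF_t = 40.000000, DF = 0.962927, PV = 38.517092
  t = 1.0000: CF_t = 40.000000, DF = 0.927229, PV = 37.089159
  t = 1.5000: CF_t = 40.000000, DF = 0.892854, PV = 35.714164
  t = 2.0000: CF_t = 40.000000, DF = 0.859754, PV = 34.390143
  t = 2.5000: CF_t = 40.000000, DF = 0.827880, PV = 33.115208
  t = 3.0000: CF_t = 40.000000, DF = 0.797188, PV = 31.887538
  t = 3.5000: CF_t = 40.000000, DF = 0.767635, PV = 30.705381
  t = 4.0000: CF_t = 40.000000, DF = 0.739176, PV = 29.567049
  t = 4.5000: CF_t = 40.000000, DF = 0.711773, PV = 28.470919
  t = 5.0000: CF_t = 40.000000, DF = 0.685386, PV = 27.415425
  t = 5.5000: CF_t = 40.000000, DF = 0.659977, PV = 26.399061
  t = 6.0000: CF_t = 40.000000, DF = 0.635509, PV = 25.420377
  t = 6.5000: CF_t = 40.000000, DF = 0.611949, PV = 24.477975
  t = 7.0000: CF_t = 40.000000, DF = 0.589263, PV = 23.570510
  t = 7.5000: CF_t = 40.000000, DF = 0.567417, PV = 22.696688
  t = 8.0000: CF_t = 40.000000, DF = 0.546381, PV = 21.855260
  t = 8.5000: CF_t = 40.000000, DF = 0.526126, PV = 21.045026
  t = 9.0000: CF_t = 40.000000, DF = 0.506621, PV = 20.264831
  t = 9.5000: CF_t = 40.000000, DF = 0.487839, PV = 19.513559
  t = 10.0000: CF_t = 1040.000000, DF = 0.469753, PV = 488.543593
Price P = sum_t PV_t = 1020.658956
Convexity numerator sum_t t*(t + 1/m) * CF_t / (1+y/m)^(m*t + 2):
  t = 0.5000: term = 17.857082
  t = 1.0000: term = 51.585215
  t = 1.5000: term = 99.345624
  t = 2.0000: term = 159.437689
  t = 2.5000: term = 230.290355
  t = 3.0000: term = 310.454017
  t = 3.5000: term = 398.592864
  t = 4.0000: term = 493.477650
  t = 4.5000: term = 593.978876
  t = 5.0000: term = 699.060357
  t = 5.5000: term = 807.773162
  t = 6.0000: term = 919.249889
  t = 6.5000: term = 1032.699282
  t = 7.0000: term = 1147.401150
  t = 7.5000: term = 1262.701589
  t = 8.0000: term = 1378.008474
  t = 8.5000: term = 1492.787225
  t = 9.0000: term = 1606.556815
  t = 9.5000: term = 1718.886016
  t = 10.0000: term = 47564.136765
Convexity = (1/P) * sum = 61984.280095 / 1020.658956 = 60.729669

Answer: Convexity = 60.7297


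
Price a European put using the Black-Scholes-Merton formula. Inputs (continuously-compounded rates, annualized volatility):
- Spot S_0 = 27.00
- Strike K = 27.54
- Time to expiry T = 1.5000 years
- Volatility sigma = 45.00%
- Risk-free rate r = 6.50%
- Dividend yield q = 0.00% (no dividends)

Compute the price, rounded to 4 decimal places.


d1 = (ln(S/K) + (r - q + 0.5*sigma^2) * T) / (sigma * sqrt(T)) = 0.41654457
d2 = d1 - sigma * sqrt(T) = -0.13459062
exp(-rT) = 0.90710234; exp(-qT) = 1.00000000
P = K * exp(-rT) * N(-d2) - S_0 * exp(-qT) * N(-d1)
N(-d1) = 0.33850578; N(-d2) = 0.55353222
P = 27.5400 * 0.90710234 * 0.55353222 - 27.0000 * 1.00000000 * 0.33850578 = 4.6885

Answer: Price = 4.6885


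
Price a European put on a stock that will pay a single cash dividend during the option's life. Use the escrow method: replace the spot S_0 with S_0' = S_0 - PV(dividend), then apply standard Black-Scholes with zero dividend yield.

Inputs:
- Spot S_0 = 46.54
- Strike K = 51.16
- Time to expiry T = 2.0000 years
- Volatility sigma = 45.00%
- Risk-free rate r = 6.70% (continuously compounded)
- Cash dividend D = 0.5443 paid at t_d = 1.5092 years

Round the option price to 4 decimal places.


Answer: Price = 10.6930

Derivation:
PV(D) = D * exp(-r * t_d) = 0.5443 * 0.90382782 = 0.49195348
S_0' = S_0 - PV(D) = 46.5400 - 0.49195348 = 46.04804652
d1 = (ln(S_0'/K) + (r + sigma^2/2)*T) / (sigma*sqrt(T)) = 0.36333875
d2 = d1 - sigma*sqrt(T) = -0.27305735
exp(-rT) = 0.87459006
N(-d1) = 0.35817593; N(-d2) = 0.60759544
P = K * exp(-rT) * N(-d2) - S_0' * N(-d1) = 51.1600 * 0.87459006 * 0.60759544 - 46.04804652 * 0.35817593 = 10.6930


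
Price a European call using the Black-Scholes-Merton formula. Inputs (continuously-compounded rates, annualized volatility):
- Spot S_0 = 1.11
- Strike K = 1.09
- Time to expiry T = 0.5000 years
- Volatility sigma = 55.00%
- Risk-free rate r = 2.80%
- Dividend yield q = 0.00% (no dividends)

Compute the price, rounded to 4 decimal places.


d1 = (ln(S/K) + (r - q + 0.5*sigma^2) * T) / (sigma * sqrt(T)) = 0.27720468
d2 = d1 - sigma * sqrt(T) = -0.11170405
exp(-rT) = 0.98609754; exp(-qT) = 1.00000000
C = S_0 * exp(-qT) * N(d1) - K * exp(-rT) * N(d2)
N(d1) = 0.60918853; N(d2) = 0.45552903
C = 1.1100 * 1.00000000 * 0.60918853 - 1.0900 * 0.98609754 * 0.45552903 = 0.1866

Answer: Price = 0.1866


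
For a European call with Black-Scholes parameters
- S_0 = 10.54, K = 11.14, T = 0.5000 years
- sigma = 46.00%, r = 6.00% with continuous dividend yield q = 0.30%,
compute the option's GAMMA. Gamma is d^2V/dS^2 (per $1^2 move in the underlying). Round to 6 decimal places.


Answer: Gamma = 0.115820

Derivation:
d1 = 0.0800423620; d2 = -0.2452267573
phi(d1) = 0.3976663575; exp(-qT) = 0.9985011244; exp(-rT) = 0.9704455335
Gamma = exp(-qT) * phi(d1) / (S * sigma * sqrt(T)) = 0.9985011244 * 0.3976663575 / (10.5400 * 0.4600 * 0.7071067812) = 0.115820


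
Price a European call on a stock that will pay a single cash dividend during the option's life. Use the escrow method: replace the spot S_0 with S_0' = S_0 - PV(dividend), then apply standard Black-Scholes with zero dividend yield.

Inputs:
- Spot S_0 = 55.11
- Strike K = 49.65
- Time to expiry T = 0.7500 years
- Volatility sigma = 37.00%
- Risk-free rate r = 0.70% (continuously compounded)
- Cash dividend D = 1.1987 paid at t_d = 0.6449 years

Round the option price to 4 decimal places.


Answer: Price = 9.0806

Derivation:
PV(D) = D * exp(-r * t_d) = 1.1987 * 0.99549587 = 1.19330090
S_0' = S_0 - PV(D) = 55.1100 - 1.19330090 = 53.91669910
d1 = (ln(S_0'/K) + (r + sigma^2/2)*T) / (sigma*sqrt(T)) = 0.43388452
d2 = d1 - sigma*sqrt(T) = 0.11345512
exp(-rT) = 0.99476376
N(d1) = 0.66781385; N(d2) = 0.54516513
C = S_0' * N(d1) - K * exp(-rT) * N(d2) = 53.91669910 * 0.66781385 - 49.6500 * 0.99476376 * 0.54516513 = 9.0806


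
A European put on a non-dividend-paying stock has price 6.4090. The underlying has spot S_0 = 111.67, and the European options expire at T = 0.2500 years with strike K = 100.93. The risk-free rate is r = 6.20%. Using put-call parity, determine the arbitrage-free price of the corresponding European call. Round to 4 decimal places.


Answer: Call price = 18.7014

Derivation:
Put-call parity: C - P = S_0 * exp(-qT) - K * exp(-rT).
S_0 * exp(-qT) = 111.6700 * 1.00000000 = 111.67000000
K * exp(-rT) = 100.9300 * 0.98461951 = 99.37764682
C = P + S*exp(-qT) - K*exp(-rT)
C = 6.4090 + 111.67000000 - 99.37764682 = 18.7014


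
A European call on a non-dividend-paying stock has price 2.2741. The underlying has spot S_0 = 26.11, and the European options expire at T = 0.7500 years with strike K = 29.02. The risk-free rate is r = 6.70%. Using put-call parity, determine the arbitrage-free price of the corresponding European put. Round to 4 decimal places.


Answer: Put price = 3.7619

Derivation:
Put-call parity: C - P = S_0 * exp(-qT) - K * exp(-rT).
S_0 * exp(-qT) = 26.1100 * 1.00000000 = 26.11000000
K * exp(-rT) = 29.0200 * 0.95099165 = 27.59777759
P = C - S*exp(-qT) + K*exp(-rT)
P = 2.2741 - 26.11000000 + 27.59777759 = 3.7619


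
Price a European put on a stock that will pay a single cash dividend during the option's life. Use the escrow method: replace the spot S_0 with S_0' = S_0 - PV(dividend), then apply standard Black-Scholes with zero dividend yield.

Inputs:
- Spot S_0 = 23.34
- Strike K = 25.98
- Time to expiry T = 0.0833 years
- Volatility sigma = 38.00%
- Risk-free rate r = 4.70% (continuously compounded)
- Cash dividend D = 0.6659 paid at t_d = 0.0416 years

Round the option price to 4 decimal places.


PV(D) = D * exp(-r * t_d) = 0.6659 * 0.99804671 = 0.66459930
S_0' = S_0 - PV(D) = 23.3400 - 0.66459930 = 22.67540070
d1 = (ln(S_0'/K) + (r + sigma^2/2)*T) / (sigma*sqrt(T)) = -1.14991961
d2 = d1 - sigma*sqrt(T) = -1.25959422
exp(-rT) = 0.99609255
N(-d1) = 0.87491151; N(-d2) = 0.89609211
P = K * exp(-rT) * N(-d2) - S_0' * N(-d1) = 25.9800 * 0.99609255 * 0.89609211 - 22.67540070 * 0.87491151 = 3.3505

Answer: Price = 3.3505


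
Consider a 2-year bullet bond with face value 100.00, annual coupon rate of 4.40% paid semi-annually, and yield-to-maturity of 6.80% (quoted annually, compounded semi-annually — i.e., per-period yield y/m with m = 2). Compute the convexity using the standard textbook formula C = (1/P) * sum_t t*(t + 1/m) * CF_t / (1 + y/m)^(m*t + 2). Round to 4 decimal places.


Coupon per period c = face * coupon_rate / m = 2.200000
Periods per year m = 2; per-period yield y/m = 0.034000
Number of cashflows N = 4
Cashflows (t years, CF_t, discount factor 1/(1+y/m)^(m*t), PV):
  t = 0.5000: CF_t = 2.200000, DF = 0.967118, PV = 2.127660
  t = 1.0000: CF_t = 2.200000, DF = 0.935317, PV = 2.057698
  t = 1.5000: CF_t = 2.200000, DF = 0.904562, PV = 1.990037
  t = 2.0000: CF_t = 102.200000, DF = 0.874818, PV = 89.406427
Price P = sum_t PV_t = 95.581821
Convexity numerator sum_t t*(t + 1/m) * CF_t / (1+y/m)^(m*t + 2):
  t = 0.5000: term = 0.995018
  t = 1.0000: term = 2.886900
  t = 1.5000: term = 5.583946
  t = 2.0000: term = 418.116848
Convexity = (1/P) * sum = 427.582713 / 95.581821 = 4.473473

Answer: Convexity = 4.4735


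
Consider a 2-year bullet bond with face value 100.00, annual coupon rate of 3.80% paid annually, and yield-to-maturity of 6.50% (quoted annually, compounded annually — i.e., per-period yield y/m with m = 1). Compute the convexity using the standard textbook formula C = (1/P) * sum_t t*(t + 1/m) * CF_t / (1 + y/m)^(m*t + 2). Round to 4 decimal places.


Coupon per period c = face * coupon_rate / m = 3.800000
Periods per year m = 1; per-period yield y/m = 0.065000
Number of cashflows N = 2
Cashflows (t years, CF_t, discount factor 1/(1+y/m)^(m*t), PV):
  t = 1.0000: CF_t = 3.800000, DF = 0.938967, PV = 3.568075
  t = 2.0000: CF_t = 103.800000, DF = 0.881659, PV = 91.516234
Price P = sum_t PV_t = 95.084309
Convexity numerator sum_t t*(t + 1/m) * CF_t / (1+y/m)^(m*t + 2):
  t = 1.0000: term = 6.291653
  t = 2.0000: term = 484.116821
Convexity = (1/P) * sum = 490.408474 / 95.084309 = 5.157617

Answer: Convexity = 5.1576


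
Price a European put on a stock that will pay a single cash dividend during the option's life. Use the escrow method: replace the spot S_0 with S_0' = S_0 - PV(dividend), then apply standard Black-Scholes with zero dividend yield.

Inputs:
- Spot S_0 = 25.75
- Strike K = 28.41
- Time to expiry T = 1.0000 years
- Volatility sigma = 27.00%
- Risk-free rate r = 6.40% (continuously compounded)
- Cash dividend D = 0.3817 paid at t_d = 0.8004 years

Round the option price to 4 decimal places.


PV(D) = D * exp(-r * t_d) = 0.3817 * 0.95006431 = 0.36263955
S_0' = S_0 - PV(D) = 25.7500 - 0.36263955 = 25.38736045
d1 = (ln(S_0'/K) + (r + sigma^2/2)*T) / (sigma*sqrt(T)) = -0.04459172
d2 = d1 - sigma*sqrt(T) = -0.31459172
exp(-rT) = 0.93800500
N(-d1) = 0.51778363; N(-d2) = 0.62346417
P = K * exp(-rT) * N(-d2) - S_0' * N(-d1) = 28.4100 * 0.93800500 * 0.62346417 - 25.38736045 * 0.51778363 = 3.4694

Answer: Price = 3.4694


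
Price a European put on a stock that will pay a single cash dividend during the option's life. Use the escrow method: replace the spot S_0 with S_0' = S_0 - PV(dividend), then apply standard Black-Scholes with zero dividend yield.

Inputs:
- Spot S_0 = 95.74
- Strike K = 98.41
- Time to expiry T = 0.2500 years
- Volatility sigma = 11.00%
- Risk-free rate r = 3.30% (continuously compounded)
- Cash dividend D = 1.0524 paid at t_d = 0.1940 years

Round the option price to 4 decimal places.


PV(D) = D * exp(-r * t_d) = 1.0524 * 0.99361845 = 1.04568406
S_0' = S_0 - PV(D) = 95.7400 - 1.04568406 = 94.69431594
d1 = (ln(S_0'/K) + (r + sigma^2/2)*T) / (sigma*sqrt(T)) = -0.52228997
d2 = d1 - sigma*sqrt(T) = -0.57728997
exp(-rT) = 0.99178394
N(-d1) = 0.69926577; N(-d2) = 0.71812821
P = K * exp(-rT) * N(-d2) - S_0' * N(-d1) = 98.4100 * 0.99178394 * 0.71812821 - 94.69431594 * 0.69926577 = 3.8739

Answer: Price = 3.8739


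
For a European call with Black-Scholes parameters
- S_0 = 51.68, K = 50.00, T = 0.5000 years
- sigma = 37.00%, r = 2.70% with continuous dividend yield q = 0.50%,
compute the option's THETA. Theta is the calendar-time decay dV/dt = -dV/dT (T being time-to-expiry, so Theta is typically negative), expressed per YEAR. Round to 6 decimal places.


d1 = 0.2991744102; d2 = 0.0375449011
phi(d1) = 0.3814821581; exp(-qT) = 0.9975031224; exp(-rT) = 0.9865907163
Theta = -S*exp(-qT)*phi(d1)*sigma/(2*sqrt(T)) - r*K*exp(-rT)*N(d2) + q*S*exp(-qT)*N(d1)
N(d1) = 0.6175965133; N(d2) = 0.5149747303; sqrt(T) = 0.7071067812
Term 1 = -51.6800 * 0.9975031224 * 0.3814821581 * 0.3700 / (2 * 0.7071067812) = -5.1451462715
Term 2 = -0.0270 * 50.0000 * 0.9865907163 * 0.5149747303 = -0.6858935389
Term 3 = 0.0050 * 51.6800 * 0.9975031224 * 0.6175965133 = 0.1591884700
Theta = -5.1451462715 + (-0.6858935389) + (0.1591884700) = -5.671851

Answer: Theta = -5.671851


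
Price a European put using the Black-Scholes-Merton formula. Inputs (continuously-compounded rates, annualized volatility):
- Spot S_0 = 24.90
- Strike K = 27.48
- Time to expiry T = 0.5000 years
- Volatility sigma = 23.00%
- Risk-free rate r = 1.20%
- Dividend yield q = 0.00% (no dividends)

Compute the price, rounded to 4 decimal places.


d1 = (ln(S/K) + (r - q + 0.5*sigma^2) * T) / (sigma * sqrt(T)) = -0.48799999
d2 = d1 - sigma * sqrt(T) = -0.65063455
exp(-rT) = 0.99401796; exp(-qT) = 1.00000000
P = K * exp(-rT) * N(-d2) - S_0 * exp(-qT) * N(-d1)
N(-d1) = 0.68722508; N(-d2) = 0.74235879
P = 27.4800 * 0.99401796 * 0.74235879 - 24.9000 * 1.00000000 * 0.68722508 = 3.1661

Answer: Price = 3.1661


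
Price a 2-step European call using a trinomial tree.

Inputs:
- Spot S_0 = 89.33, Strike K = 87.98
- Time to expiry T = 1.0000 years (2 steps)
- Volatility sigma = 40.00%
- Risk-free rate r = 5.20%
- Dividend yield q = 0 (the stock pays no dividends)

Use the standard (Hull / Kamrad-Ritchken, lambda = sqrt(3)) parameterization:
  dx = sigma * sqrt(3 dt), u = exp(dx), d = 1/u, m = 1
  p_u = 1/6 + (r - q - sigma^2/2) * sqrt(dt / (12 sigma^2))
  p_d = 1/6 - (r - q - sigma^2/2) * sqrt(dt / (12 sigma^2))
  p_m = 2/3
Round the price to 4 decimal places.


dt = T/N = 0.500000; dx = sigma*sqrt(3*dt) = 0.489898
u = exp(dx) = 1.632150; d = 1/u = 0.612689
p_u = 0.152378, p_m = 0.666667, p_d = 0.180955
Discount per step: exp(-r*dt) = 0.974335
Stock lattice S(k, j) with j the centered position index:
  k=0: S(0,+0) = 89.3300
  k=1: S(1,-1) = 54.7315; S(1,+0) = 89.3300; S(1,+1) = 145.7999
  k=2: S(2,-2) = 33.5334; S(2,-1) = 54.7315; S(2,+0) = 89.3300; S(2,+1) = 145.7999; S(2,+2) = 237.9673
Terminal payoffs V(N, j) = max(S_T - K, 0):
  V(2,-2) = 0.000000; V(2,-1) = 0.000000; V(2,+0) = 1.350000; V(2,+1) = 57.819928; V(2,+2) = 149.987301
Backward induction: V(k, j) = exp(-r*dt) * [p_u * V(k+1, j+1) + p_m * V(k+1, j) + p_d * V(k+1, j-1)]
  V(1,-1) = exp(-r*dt) * [p_u*1.350000 + p_m*0.000000 + p_d*0.000000] = 0.200431
  V(1,+0) = exp(-r*dt) * [p_u*57.819928 + p_m*1.350000 + p_d*0.000000] = 9.461265
  V(1,+1) = exp(-r*dt) * [p_u*149.987301 + p_m*57.819928 + p_d*1.350000] = 60.063539
  V(0,+0) = exp(-r*dt) * [p_u*60.063539 + p_m*9.461265 + p_d*0.200431] = 15.098433

Answer: Price = V(0,0) = 15.0984


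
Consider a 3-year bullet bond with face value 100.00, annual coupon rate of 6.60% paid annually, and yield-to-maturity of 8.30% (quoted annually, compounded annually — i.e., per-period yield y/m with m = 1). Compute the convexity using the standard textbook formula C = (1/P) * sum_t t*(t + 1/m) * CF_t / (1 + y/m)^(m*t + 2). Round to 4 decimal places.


Answer: Convexity = 9.3869

Derivation:
Coupon per period c = face * coupon_rate / m = 6.600000
Periods per year m = 1; per-period yield y/m = 0.083000
Number of cashflows N = 3
Cashflows (t years, CF_t, discount factor 1/(1+y/m)^(m*t), PV):
  t = 1.0000: CF_t = 6.600000, DF = 0.923361, PV = 6.094183
  t = 2.0000: CF_t = 6.600000, DF = 0.852596, PV = 5.627131
  t = 3.0000: CF_t = 106.600000, DF = 0.787254, PV = 83.921229
Price P = sum_t PV_t = 95.642543
Convexity numerator sum_t t*(t + 1/m) * CF_t / (1+y/m)^(m*t + 2):
  t = 1.0000: term = 10.391747
  t = 2.0000: term = 28.786003
  t = 3.0000: term = 858.610445
Convexity = (1/P) * sum = 897.788195 / 95.642543 = 9.386913


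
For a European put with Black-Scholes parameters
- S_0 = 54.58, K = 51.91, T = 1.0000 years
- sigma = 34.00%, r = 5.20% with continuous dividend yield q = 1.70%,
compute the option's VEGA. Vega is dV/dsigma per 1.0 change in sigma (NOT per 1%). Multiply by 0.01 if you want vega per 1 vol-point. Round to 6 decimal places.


Answer: Vega = 19.596208

Derivation:
d1 = 0.4204590160; d2 = 0.0804590160
phi(d1) = 0.3651922231; exp(-qT) = 0.9831436846; exp(-rT) = 0.9493288668
Vega = S * exp(-qT) * phi(d1) * sqrt(T) = 54.5800 * 0.9831436846 * 0.3651922231 * 1.0000000000 = 19.596208


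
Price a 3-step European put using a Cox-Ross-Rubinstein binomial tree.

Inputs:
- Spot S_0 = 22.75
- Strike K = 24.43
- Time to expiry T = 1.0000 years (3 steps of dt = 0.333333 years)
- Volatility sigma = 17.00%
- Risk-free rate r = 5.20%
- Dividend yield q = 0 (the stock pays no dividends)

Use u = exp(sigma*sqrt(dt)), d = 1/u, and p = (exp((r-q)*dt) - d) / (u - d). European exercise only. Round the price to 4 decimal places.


Answer: Price = V(0,0) = 1.7481

Derivation:
dt = T/N = 0.333333
u = exp(sigma*sqrt(dt)) = 1.103128; d = 1/u = 0.906513
p = (exp((r-q)*dt) - d) / (u - d) = 0.564410
Discount per step: exp(-r*dt) = 0.982816
Stock lattice S(k, i) with i counting down-moves:
  k=0: S(0,0) = 22.7500
  k=1: S(1,0) = 25.0962; S(1,1) = 20.6232
  k=2: S(2,0) = 27.6843; S(2,1) = 22.7500; S(2,2) = 18.6952
  k=3: S(3,0) = 30.5393; S(3,1) = 25.0962; S(3,2) = 20.6232; S(3,3) = 16.9474
Terminal payoffs V(N, i) = max(K - S_T, 0):
  V(3,0) = 0.000000; V(3,1) = 0.000000; V(3,2) = 3.806822; V(3,3) = 7.482565
Backward induction: V(k, i) = exp(-r*dt) * [p * V(k+1, i) + (1-p) * V(k+1, i+1)].
  V(2,0) = exp(-r*dt) * [p*0.000000 + (1-p)*0.000000] = 0.000000
  V(2,1) = exp(-r*dt) * [p*0.000000 + (1-p)*3.806822] = 1.629720
  V(2,2) = exp(-r*dt) * [p*3.806822 + (1-p)*7.482565] = 5.315010
  V(1,0) = exp(-r*dt) * [p*0.000000 + (1-p)*1.629720] = 0.697691
  V(1,1) = exp(-r*dt) * [p*1.629720 + (1-p)*5.315010] = 3.179406
  V(0,0) = exp(-r*dt) * [p*0.697691 + (1-p)*3.179406] = 1.748137


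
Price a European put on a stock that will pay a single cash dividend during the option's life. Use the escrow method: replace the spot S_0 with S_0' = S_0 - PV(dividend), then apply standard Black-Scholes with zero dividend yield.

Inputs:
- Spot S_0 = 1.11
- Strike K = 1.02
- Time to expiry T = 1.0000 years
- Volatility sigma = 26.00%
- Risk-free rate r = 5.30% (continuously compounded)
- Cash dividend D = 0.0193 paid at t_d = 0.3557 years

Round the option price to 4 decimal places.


PV(D) = D * exp(-r * t_d) = 0.0193 * 0.98132449 = 0.01893956
S_0' = S_0 - PV(D) = 1.1100 - 0.01893956 = 1.09106044
d1 = (ln(S_0'/K) + (r + sigma^2/2)*T) / (sigma*sqrt(T)) = 0.59287490
d2 = d1 - sigma*sqrt(T) = 0.33287490
exp(-rT) = 0.94838001
N(-d1) = 0.27663244; N(-d2) = 0.36961436
P = K * exp(-rT) * N(-d2) - S_0' * N(-d1) = 1.0200 * 0.94838001 * 0.36961436 - 1.09106044 * 0.27663244 = 0.0557

Answer: Price = 0.0557


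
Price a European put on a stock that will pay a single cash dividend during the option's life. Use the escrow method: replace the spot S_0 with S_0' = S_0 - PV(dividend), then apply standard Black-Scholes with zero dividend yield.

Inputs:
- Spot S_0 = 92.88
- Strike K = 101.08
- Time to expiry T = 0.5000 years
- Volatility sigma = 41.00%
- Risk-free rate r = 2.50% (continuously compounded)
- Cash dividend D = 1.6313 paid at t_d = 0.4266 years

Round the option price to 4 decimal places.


Answer: Price = 15.8093

Derivation:
PV(D) = D * exp(-r * t_d) = 1.6313 * 0.98939167 = 1.61399463
S_0' = S_0 - PV(D) = 92.8800 - 1.61399463 = 91.26600537
d1 = (ln(S_0'/K) + (r + sigma^2/2)*T) / (sigma*sqrt(T)) = -0.16421746
d2 = d1 - sigma*sqrt(T) = -0.45413124
exp(-rT) = 0.98757780
N(-d1) = 0.56522002; N(-d2) = 0.67513281
P = K * exp(-rT) * N(-d2) - S_0' * N(-d1) = 101.0800 * 0.98757780 * 0.67513281 - 91.26600537 * 0.56522002 = 15.8093


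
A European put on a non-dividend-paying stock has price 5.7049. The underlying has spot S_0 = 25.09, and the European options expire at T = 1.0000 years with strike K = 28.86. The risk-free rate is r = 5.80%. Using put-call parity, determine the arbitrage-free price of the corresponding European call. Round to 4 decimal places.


Put-call parity: C - P = S_0 * exp(-qT) - K * exp(-rT).
S_0 * exp(-qT) = 25.0900 * 1.00000000 = 25.09000000
K * exp(-rT) = 28.8600 * 0.94364995 = 27.23373748
C = P + S*exp(-qT) - K*exp(-rT)
C = 5.7049 + 25.09000000 - 27.23373748 = 3.5612

Answer: Call price = 3.5612


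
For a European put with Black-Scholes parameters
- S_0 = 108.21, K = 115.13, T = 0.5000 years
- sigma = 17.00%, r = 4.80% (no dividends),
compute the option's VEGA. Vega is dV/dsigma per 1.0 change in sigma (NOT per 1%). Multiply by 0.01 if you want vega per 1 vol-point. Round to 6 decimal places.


Answer: Vega = 29.542067

Derivation:
d1 = -0.2559155963; d2 = -0.3761237491
phi(d1) = 0.3860899408; exp(-qT) = 1.0000000000; exp(-rT) = 0.9762857098
Vega = S * exp(-qT) * phi(d1) * sqrt(T) = 108.2100 * 1.0000000000 * 0.3860899408 * 0.7071067812 = 29.542067


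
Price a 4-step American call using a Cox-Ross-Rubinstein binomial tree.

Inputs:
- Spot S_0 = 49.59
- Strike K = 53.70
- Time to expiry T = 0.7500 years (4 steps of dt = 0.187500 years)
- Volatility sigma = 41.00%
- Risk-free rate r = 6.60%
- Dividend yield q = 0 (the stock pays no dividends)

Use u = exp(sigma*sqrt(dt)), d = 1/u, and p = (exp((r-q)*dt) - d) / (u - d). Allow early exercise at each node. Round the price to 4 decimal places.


dt = T/N = 0.187500
u = exp(sigma*sqrt(dt)) = 1.194270; d = 1/u = 0.837332
p = (exp((r-q)*dt) - d) / (u - d) = 0.490618
Discount per step: exp(-r*dt) = 0.987701
Stock lattice S(k, i) with i counting down-moves:
  k=0: S(0,0) = 49.5900
  k=1: S(1,0) = 59.2239; S(1,1) = 41.5233
  k=2: S(2,0) = 70.7293; S(2,1) = 49.5900; S(2,2) = 34.7687
  k=3: S(3,0) = 84.4699; S(3,1) = 59.2239; S(3,2) = 41.5233; S(3,3) = 29.1130
  k=4: S(4,0) = 100.8798; S(4,1) = 70.7293; S(4,2) = 49.5900; S(4,3) = 34.7687; S(4,4) = 24.3772
Terminal payoffs V(N, i) = max(S_T - K, 0):
  V(4,0) = 47.179833; V(4,1) = 17.029279; V(4,2) = 0.000000; V(4,3) = 0.000000; V(4,4) = 0.000000
Backward induction: V(k, i) = exp(-r*dt) * [p * V(k+1, i) + (1-p) * V(k+1, i+1)]; then take max(V_cont, immediate exercise) for American.
  V(3,0) = exp(-r*dt) * [p*47.179833 + (1-p)*17.029279] = 31.430306; exercise = 30.769863; V(3,0) = max -> 31.430306
  V(3,1) = exp(-r*dt) * [p*17.029279 + (1-p)*0.000000] = 8.252110; exercise = 5.523854; V(3,1) = max -> 8.252110
  V(3,2) = exp(-r*dt) * [p*0.000000 + (1-p)*0.000000] = 0.000000; exercise = 0.000000; V(3,2) = max -> 0.000000
  V(3,3) = exp(-r*dt) * [p*0.000000 + (1-p)*0.000000] = 0.000000; exercise = 0.000000; V(3,3) = max -> 0.000000
  V(2,0) = exp(-r*dt) * [p*31.430306 + (1-p)*8.252110] = 19.382395; exercise = 17.029279; V(2,0) = max -> 19.382395
  V(2,1) = exp(-r*dt) * [p*8.252110 + (1-p)*0.000000] = 3.998838; exercise = 0.000000; V(2,1) = max -> 3.998838
  V(2,2) = exp(-r*dt) * [p*0.000000 + (1-p)*0.000000] = 0.000000; exercise = 0.000000; V(2,2) = max -> 0.000000
  V(1,0) = exp(-r*dt) * [p*19.382395 + (1-p)*3.998838] = 11.404278; exercise = 5.523854; V(1,0) = max -> 11.404278
  V(1,1) = exp(-r*dt) * [p*3.998838 + (1-p)*0.000000] = 1.937772; exercise = 0.000000; V(1,1) = max -> 1.937772
  V(0,0) = exp(-r*dt) * [p*11.404278 + (1-p)*1.937772] = 6.501254; exercise = 0.000000; V(0,0) = max -> 6.501254

Answer: Price = V(0,0) = 6.5013


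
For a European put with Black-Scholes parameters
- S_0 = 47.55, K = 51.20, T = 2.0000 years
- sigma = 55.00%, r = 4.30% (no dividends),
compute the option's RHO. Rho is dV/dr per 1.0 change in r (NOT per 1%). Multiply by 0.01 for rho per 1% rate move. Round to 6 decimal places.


d1 = 0.4043908416; d2 = -0.3734266177
phi(d1) = 0.3676203579; exp(-qT) = 1.0000000000; exp(-rT) = 0.9175942312
N(-d2) = 0.6455845241
Rho = -K*T*exp(-rT)*N(-d2) = -51.2000 * 2.0000 * 0.9175942312 * 0.6455845241 = -60.660187

Answer: Rho = -60.660187
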